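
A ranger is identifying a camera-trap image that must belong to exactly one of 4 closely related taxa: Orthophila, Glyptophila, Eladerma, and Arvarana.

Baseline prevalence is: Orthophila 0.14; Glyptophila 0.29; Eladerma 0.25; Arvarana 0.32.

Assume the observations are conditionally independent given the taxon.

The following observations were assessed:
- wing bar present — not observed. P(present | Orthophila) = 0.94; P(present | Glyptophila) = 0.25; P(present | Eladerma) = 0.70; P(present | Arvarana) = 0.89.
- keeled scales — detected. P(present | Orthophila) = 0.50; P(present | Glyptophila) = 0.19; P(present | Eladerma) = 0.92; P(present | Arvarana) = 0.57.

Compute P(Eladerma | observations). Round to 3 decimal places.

0.513

Multiply each prior by the joint likelihood of the evidence pattern (using 1 − P(present | H) for each absent observation):
  Orthophila: 0.14 × (1 − 0.94) × 0.50 = 0.0042
  Glyptophila: 0.29 × (1 − 0.25) × 0.19 = 0.041325
  Eladerma: 0.25 × (1 − 0.70) × 0.92 = 0.069
  Arvarana: 0.32 × (1 − 0.89) × 0.57 = 0.020064
The unnormalized weights sum to 0.13459.
P(Eladerma | evidence) = 0.069 / 0.13459 ≈ 0.513.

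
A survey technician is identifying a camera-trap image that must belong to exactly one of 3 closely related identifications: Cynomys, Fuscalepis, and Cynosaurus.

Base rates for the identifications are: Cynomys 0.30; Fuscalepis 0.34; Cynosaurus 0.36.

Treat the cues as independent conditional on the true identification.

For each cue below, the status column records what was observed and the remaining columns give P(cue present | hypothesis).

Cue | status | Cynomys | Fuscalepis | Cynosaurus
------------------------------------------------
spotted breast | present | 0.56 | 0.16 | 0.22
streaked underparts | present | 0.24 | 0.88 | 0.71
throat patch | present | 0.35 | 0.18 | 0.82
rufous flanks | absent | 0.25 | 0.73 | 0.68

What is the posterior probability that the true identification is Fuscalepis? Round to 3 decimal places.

0.084

For each hypothesis, the unnormalized posterior weight is prior × product of the cue likelihoods (using 1 − P(present | H) for each absent cue):
  Cynomys: 0.30 × 0.56 × 0.24 × 0.35 × (1 − 0.25) = 0.010584
  Fuscalepis: 0.34 × 0.16 × 0.88 × 0.18 × (1 − 0.73) = 0.0023266
  Cynosaurus: 0.36 × 0.22 × 0.71 × 0.82 × (1 − 0.68) = 0.014755
Normalizing constant Z = 0.010584 + 0.0023266 + 0.014755 = 0.027666.
P(Fuscalepis | evidence) = 0.0023266 / 0.027666 ≈ 0.084.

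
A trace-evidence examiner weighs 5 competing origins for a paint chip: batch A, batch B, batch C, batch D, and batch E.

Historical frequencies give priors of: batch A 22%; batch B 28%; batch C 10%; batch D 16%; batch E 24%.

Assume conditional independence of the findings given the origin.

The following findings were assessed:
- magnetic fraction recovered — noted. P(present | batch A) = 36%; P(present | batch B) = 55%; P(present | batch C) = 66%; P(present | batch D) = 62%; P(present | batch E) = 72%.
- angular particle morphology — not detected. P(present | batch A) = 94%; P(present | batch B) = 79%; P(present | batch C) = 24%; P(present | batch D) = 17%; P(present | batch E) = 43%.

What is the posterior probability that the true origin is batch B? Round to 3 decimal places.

0.121

By Bayes' rule with conditional independence, the unnormalized weight for each hypothesis is prior × ∏ likelihoods (using 1 − P(present | H) for each absent finding):
  batch A: 0.22 × 0.36 × (1 − 0.94) = 0.004752
  batch B: 0.28 × 0.55 × (1 − 0.79) = 0.03234
  batch C: 0.10 × 0.66 × (1 − 0.24) = 0.05016
  batch D: 0.16 × 0.62 × (1 − 0.17) = 0.082336
  batch E: 0.24 × 0.72 × (1 − 0.43) = 0.098496
The unnormalized weights sum to 0.26808.
P(batch B | evidence) = 0.03234 / 0.26808 ≈ 0.121.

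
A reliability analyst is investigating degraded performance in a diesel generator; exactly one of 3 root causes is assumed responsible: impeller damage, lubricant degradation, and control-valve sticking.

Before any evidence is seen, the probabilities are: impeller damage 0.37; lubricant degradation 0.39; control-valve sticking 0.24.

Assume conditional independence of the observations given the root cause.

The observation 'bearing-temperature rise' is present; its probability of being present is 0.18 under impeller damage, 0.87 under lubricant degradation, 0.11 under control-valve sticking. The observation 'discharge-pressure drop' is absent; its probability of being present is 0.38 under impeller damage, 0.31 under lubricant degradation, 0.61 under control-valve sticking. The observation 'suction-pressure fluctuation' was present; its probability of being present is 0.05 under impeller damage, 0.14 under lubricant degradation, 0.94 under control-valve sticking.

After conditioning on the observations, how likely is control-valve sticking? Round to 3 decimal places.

By Bayes' rule with conditional independence, the unnormalized weight for each hypothesis is prior × ∏ likelihoods (using 1 − P(present | H) for each absent observation):
  impeller damage: 0.37 × 0.18 × (1 − 0.38) × 0.05 = 0.0020646
  lubricant degradation: 0.39 × 0.87 × (1 − 0.31) × 0.14 = 0.032776
  control-valve sticking: 0.24 × 0.11 × (1 − 0.61) × 0.94 = 0.0096782
Normalizing constant Z = 0.0020646 + 0.032776 + 0.0096782 = 0.044519.
P(control-valve sticking | evidence) = 0.0096782 / 0.044519 ≈ 0.217.

0.217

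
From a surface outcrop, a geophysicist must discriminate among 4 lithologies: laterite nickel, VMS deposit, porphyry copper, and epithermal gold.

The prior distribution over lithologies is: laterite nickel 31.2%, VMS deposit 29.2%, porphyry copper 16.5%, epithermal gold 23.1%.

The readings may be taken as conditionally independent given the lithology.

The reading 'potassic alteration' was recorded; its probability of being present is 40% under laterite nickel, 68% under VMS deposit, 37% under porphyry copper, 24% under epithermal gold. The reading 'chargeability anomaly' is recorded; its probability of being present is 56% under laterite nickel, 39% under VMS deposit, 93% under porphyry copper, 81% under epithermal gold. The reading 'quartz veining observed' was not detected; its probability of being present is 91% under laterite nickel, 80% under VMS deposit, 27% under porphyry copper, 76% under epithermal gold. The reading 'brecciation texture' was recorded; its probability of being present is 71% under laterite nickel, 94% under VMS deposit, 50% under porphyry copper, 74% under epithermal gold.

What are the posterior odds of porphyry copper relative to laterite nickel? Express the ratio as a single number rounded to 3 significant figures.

The normalizing constant cancels in an odds ratio, so compute prior × likelihood for the two hypotheses only (using 1 − P(present | H) for each absent reading):
  porphyry copper: 0.165 × 0.37 × 0.93 × (1 − 0.27) × 0.50 = 0.020723
  laterite nickel: 0.312 × 0.40 × 0.56 × (1 − 0.91) × 0.71 = 0.0044658
Posterior odds = 0.020723 / 0.0044658 ≈ 4.64.

4.64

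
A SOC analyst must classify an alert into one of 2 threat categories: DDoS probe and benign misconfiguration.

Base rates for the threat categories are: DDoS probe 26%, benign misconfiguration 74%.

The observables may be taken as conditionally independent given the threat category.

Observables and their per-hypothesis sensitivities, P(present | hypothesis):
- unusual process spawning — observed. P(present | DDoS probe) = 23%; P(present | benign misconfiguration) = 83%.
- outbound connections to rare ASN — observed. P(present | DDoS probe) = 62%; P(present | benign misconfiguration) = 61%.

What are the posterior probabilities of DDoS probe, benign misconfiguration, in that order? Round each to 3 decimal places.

By Bayes' rule with conditional independence, the unnormalized weight for each hypothesis is prior × ∏ likelihoods:
  DDoS probe: 0.26 × 0.23 × 0.62 = 0.037076
  benign misconfiguration: 0.74 × 0.83 × 0.61 = 0.37466
Normalizing constant Z = 0.037076 + 0.37466 = 0.41174.
P(DDoS probe | evidence) = 0.037076 / 0.41174 ≈ 0.090
P(benign misconfiguration | evidence) = 0.37466 / 0.41174 ≈ 0.910

0.090, 0.910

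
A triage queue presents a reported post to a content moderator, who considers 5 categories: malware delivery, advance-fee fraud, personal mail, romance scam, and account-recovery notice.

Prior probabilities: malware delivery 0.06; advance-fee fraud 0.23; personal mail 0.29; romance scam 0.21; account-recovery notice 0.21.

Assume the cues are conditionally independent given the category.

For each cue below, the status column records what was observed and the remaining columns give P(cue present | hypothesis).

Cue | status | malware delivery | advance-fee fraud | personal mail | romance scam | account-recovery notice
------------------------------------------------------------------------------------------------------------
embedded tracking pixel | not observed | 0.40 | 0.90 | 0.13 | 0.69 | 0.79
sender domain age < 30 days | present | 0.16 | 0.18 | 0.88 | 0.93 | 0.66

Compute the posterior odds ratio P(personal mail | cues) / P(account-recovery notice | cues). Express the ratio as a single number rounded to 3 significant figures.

7.63

The normalizing constant cancels in an odds ratio, so compute prior × likelihood for the two hypotheses only (using 1 − P(present | H) for each absent cue):
  personal mail: 0.29 × (1 − 0.13) × 0.88 = 0.22202
  account-recovery notice: 0.21 × (1 − 0.79) × 0.66 = 0.029106
Posterior odds = 0.22202 / 0.029106 ≈ 7.63.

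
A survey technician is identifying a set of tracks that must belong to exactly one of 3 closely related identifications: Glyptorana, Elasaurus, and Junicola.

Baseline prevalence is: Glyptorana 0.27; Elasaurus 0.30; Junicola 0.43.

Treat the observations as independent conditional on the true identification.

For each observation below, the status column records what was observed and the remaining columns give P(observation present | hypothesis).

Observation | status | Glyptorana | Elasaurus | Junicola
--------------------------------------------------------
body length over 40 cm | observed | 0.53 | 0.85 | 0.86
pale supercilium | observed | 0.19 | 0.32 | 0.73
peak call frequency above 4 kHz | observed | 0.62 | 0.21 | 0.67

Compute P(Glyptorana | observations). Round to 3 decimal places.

For each hypothesis, the unnormalized posterior weight is prior × product of the observation likelihoods:
  Glyptorana: 0.27 × 0.53 × 0.19 × 0.62 = 0.016857
  Elasaurus: 0.30 × 0.85 × 0.32 × 0.21 = 0.017136
  Junicola: 0.43 × 0.86 × 0.73 × 0.67 = 0.18087
Marginal likelihood of the evidence = 0.21486.
P(Glyptorana | evidence) = 0.016857 / 0.21486 ≈ 0.078.

0.078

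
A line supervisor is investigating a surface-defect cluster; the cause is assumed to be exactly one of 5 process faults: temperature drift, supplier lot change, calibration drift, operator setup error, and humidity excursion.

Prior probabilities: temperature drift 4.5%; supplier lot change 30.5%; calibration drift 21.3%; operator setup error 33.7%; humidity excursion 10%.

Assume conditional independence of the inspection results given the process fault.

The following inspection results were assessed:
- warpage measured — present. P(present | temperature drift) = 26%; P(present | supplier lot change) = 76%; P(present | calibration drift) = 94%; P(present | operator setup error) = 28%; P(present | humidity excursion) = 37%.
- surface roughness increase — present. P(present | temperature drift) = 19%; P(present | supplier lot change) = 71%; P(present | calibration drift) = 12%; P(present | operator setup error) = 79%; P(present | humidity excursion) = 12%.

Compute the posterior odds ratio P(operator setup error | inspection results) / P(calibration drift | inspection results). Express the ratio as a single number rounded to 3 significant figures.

3.10

Unnormalized posterior weight (prior times the inspection result likelihoods) for each of the two hypotheses:
  operator setup error: 0.337 × 0.28 × 0.79 = 0.074544
  calibration drift: 0.213 × 0.94 × 0.12 = 0.024026
Posterior odds = 0.074544 / 0.024026 ≈ 3.10.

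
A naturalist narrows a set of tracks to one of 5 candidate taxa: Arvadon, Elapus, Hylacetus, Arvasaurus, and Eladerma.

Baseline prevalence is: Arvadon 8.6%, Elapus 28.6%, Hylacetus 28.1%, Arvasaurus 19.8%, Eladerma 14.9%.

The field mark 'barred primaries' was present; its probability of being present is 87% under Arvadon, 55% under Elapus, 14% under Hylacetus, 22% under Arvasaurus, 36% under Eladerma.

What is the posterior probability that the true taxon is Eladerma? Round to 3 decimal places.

By Bayes' rule, the unnormalized weight for each hypothesis is prior × likelihood:
  Arvadon: 0.086 × 0.87 = 0.07482
  Elapus: 0.286 × 0.55 = 0.1573
  Hylacetus: 0.281 × 0.14 = 0.03934
  Arvasaurus: 0.198 × 0.22 = 0.04356
  Eladerma: 0.149 × 0.36 = 0.05364
Normalizing constant Z = 0.07482 + 0.1573 + 0.03934 + 0.04356 + 0.05364 = 0.36866.
P(Eladerma | evidence) = 0.05364 / 0.36866 ≈ 0.145.

0.145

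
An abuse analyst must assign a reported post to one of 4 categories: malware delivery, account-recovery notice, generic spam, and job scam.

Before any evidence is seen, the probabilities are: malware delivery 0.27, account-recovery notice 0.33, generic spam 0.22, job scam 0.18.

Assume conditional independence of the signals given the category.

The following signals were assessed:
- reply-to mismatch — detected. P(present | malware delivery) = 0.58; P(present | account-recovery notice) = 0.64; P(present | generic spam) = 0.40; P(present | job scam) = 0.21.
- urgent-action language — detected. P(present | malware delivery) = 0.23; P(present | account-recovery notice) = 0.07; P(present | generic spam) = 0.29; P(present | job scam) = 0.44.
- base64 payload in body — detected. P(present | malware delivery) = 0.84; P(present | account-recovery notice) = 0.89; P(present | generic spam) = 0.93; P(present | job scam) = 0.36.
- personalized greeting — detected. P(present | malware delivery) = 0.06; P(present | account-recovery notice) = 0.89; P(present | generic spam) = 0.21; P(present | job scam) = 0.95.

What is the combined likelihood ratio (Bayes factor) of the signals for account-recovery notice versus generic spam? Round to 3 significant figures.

1.57

The Bayes factor is the ratio of the joint likelihoods of the signal pattern under the two hypotheses.
  account-recovery notice: 0.64 × 0.07 × 0.89 × 0.89 = 0.035486
  generic spam: 0.40 × 0.29 × 0.93 × 0.21 = 0.022655
Bayes factor = 0.035486 / 0.022655 ≈ 1.57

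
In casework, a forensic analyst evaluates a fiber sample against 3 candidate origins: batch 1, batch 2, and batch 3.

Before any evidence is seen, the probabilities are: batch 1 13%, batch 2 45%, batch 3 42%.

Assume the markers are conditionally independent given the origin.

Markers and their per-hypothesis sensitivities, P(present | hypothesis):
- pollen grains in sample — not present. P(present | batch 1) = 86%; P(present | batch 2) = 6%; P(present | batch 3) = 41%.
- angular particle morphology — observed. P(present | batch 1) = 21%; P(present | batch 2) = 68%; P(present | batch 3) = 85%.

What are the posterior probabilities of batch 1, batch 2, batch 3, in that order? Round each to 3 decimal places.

0.008, 0.573, 0.420

By Bayes' rule with conditional independence, the unnormalized weight for each hypothesis is prior × ∏ likelihoods (using 1 − P(present | H) for each absent marker):
  batch 1: 0.13 × (1 − 0.86) × 0.21 = 0.003822
  batch 2: 0.45 × (1 − 0.06) × 0.68 = 0.28764
  batch 3: 0.42 × (1 − 0.41) × 0.85 = 0.21063
Normalizing constant Z = 0.003822 + 0.28764 + 0.21063 = 0.50209.
P(batch 1 | evidence) = 0.003822 / 0.50209 ≈ 0.008
P(batch 2 | evidence) = 0.28764 / 0.50209 ≈ 0.573
P(batch 3 | evidence) = 0.21063 / 0.50209 ≈ 0.420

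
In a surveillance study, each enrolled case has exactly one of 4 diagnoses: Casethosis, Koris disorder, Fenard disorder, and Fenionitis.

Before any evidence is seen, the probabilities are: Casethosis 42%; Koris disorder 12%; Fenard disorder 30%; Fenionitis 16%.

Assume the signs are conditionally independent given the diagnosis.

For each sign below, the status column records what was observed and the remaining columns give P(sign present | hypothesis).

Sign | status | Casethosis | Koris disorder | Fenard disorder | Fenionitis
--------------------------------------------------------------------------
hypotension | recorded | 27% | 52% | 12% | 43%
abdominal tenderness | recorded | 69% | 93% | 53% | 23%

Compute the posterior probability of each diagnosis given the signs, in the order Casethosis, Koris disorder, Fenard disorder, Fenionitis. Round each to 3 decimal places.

Multiply each prior by the joint likelihood of the sign pattern:
  Casethosis: 0.42 × 0.27 × 0.69 = 0.078246
  Koris disorder: 0.12 × 0.52 × 0.93 = 0.058032
  Fenard disorder: 0.30 × 0.12 × 0.53 = 0.01908
  Fenionitis: 0.16 × 0.43 × 0.23 = 0.015824
Marginal likelihood of the evidence = 0.17118.
P(Casethosis | evidence) = 0.078246 / 0.17118 ≈ 0.457
P(Koris disorder | evidence) = 0.058032 / 0.17118 ≈ 0.339
P(Fenard disorder | evidence) = 0.01908 / 0.17118 ≈ 0.111
P(Fenionitis | evidence) = 0.015824 / 0.17118 ≈ 0.092

0.457, 0.339, 0.111, 0.092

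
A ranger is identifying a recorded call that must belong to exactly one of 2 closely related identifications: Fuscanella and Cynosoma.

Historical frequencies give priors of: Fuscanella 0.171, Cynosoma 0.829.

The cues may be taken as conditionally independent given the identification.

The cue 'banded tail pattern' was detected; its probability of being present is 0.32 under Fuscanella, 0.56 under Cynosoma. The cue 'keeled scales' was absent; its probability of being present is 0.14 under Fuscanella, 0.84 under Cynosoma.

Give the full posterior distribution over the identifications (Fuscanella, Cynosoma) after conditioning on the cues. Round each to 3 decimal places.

Multiply each prior by the joint likelihood of the cue pattern (using 1 − P(present | H) for each absent cue):
  Fuscanella: 0.171 × 0.32 × (1 − 0.14) = 0.047059
  Cynosoma: 0.829 × 0.56 × (1 − 0.84) = 0.074278
Marginal likelihood of the evidence = 0.12134.
P(Fuscanella | evidence) = 0.047059 / 0.12134 ≈ 0.388
P(Cynosoma | evidence) = 0.074278 / 0.12134 ≈ 0.612

0.388, 0.612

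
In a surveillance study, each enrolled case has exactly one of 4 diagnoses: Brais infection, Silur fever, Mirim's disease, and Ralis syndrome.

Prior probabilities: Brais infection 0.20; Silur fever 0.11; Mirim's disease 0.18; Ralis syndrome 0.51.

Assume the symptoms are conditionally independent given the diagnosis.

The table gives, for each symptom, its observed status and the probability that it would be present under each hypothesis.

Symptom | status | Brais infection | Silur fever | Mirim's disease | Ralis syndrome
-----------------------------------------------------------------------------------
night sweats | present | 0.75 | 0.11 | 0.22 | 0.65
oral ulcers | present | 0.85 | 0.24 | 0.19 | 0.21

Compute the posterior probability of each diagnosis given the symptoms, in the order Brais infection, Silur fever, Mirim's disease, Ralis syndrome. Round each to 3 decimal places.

0.614, 0.014, 0.036, 0.335

Multiply each prior by the joint likelihood of the symptom pattern:
  Brais infection: 0.20 × 0.75 × 0.85 = 0.1275
  Silur fever: 0.11 × 0.11 × 0.24 = 0.002904
  Mirim's disease: 0.18 × 0.22 × 0.19 = 0.007524
  Ralis syndrome: 0.51 × 0.65 × 0.21 = 0.069615
The unnormalized weights sum to 0.20754.
P(Brais infection | evidence) = 0.1275 / 0.20754 ≈ 0.614
P(Silur fever | evidence) = 0.002904 / 0.20754 ≈ 0.014
P(Mirim's disease | evidence) = 0.007524 / 0.20754 ≈ 0.036
P(Ralis syndrome | evidence) = 0.069615 / 0.20754 ≈ 0.335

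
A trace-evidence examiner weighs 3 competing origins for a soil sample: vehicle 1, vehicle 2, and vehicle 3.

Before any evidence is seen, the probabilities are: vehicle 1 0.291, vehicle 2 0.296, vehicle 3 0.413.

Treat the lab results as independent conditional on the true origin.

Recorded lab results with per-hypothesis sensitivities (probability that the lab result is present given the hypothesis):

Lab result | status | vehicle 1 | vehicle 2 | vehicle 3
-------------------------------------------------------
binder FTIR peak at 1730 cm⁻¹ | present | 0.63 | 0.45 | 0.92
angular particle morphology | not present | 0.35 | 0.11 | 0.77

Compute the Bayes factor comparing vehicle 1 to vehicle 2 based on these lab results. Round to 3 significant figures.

1.02

The Bayes factor is the ratio of the joint likelihoods of the lab result pattern under the two hypotheses (using 1 − P(present | H) for each absent lab result).
  vehicle 1: 0.63 × (1 − 0.35) = 0.4095
  vehicle 2: 0.45 × (1 − 0.11) = 0.4005
Bayes factor = 0.4095 / 0.4005 ≈ 1.02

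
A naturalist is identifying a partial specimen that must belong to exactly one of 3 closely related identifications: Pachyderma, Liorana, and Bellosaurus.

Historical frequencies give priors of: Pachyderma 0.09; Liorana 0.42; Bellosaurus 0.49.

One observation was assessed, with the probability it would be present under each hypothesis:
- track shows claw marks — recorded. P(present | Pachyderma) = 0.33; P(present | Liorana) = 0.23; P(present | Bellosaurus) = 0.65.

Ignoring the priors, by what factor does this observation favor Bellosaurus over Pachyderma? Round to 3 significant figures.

The Bayes factor is the ratio of the two likelihoods.
  Bellosaurus: 0.65
  Pachyderma: 0.33
Bayes factor = 0.65 / 0.33 ≈ 1.97

1.97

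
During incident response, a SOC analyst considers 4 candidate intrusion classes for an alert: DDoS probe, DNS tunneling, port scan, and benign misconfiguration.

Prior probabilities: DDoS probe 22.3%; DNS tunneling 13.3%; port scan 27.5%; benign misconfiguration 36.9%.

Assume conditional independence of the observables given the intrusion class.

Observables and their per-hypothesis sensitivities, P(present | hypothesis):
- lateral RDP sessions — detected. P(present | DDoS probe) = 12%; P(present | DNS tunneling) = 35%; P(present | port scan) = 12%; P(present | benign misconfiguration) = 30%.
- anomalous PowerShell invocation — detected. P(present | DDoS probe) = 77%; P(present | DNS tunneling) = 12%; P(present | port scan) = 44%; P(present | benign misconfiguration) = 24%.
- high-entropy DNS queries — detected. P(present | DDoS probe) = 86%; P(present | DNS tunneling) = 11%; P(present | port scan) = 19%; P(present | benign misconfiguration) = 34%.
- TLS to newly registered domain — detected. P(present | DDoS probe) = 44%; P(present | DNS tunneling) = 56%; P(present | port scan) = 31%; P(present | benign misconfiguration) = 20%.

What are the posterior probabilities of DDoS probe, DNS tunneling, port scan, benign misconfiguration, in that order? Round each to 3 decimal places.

For each hypothesis, the unnormalized posterior weight is prior × product of the observable likelihoods:
  DDoS probe: 0.223 × 0.12 × 0.77 × 0.86 × 0.44 = 0.007797
  DNS tunneling: 0.133 × 0.35 × 0.12 × 0.11 × 0.56 = 0.0003441
  port scan: 0.275 × 0.12 × 0.44 × 0.19 × 0.31 = 0.00085523
  benign misconfiguration: 0.369 × 0.30 × 0.24 × 0.34 × 0.20 = 0.0018066
Marginal likelihood of the evidence = 0.010803.
P(DDoS probe | evidence) = 0.007797 / 0.010803 ≈ 0.722
P(DNS tunneling | evidence) = 0.0003441 / 0.010803 ≈ 0.032
P(port scan | evidence) = 0.00085523 / 0.010803 ≈ 0.079
P(benign misconfiguration | evidence) = 0.0018066 / 0.010803 ≈ 0.167

0.722, 0.032, 0.079, 0.167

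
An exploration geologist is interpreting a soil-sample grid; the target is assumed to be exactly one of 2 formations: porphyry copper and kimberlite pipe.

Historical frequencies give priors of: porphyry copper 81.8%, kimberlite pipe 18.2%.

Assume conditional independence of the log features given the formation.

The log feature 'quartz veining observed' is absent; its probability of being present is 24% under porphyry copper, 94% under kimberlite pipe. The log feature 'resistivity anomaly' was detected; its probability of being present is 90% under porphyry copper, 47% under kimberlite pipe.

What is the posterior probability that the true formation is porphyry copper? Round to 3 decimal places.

0.991

For each hypothesis, the unnormalized posterior weight is prior × product of the log feature likelihoods (using 1 − P(present | H) for each absent log feature):
  porphyry copper: 0.818 × (1 − 0.24) × 0.90 = 0.55951
  kimberlite pipe: 0.182 × (1 − 0.94) × 0.47 = 0.0051324
Normalizing constant Z = 0.55951 + 0.0051324 = 0.56464.
P(porphyry copper | evidence) = 0.55951 / 0.56464 ≈ 0.991.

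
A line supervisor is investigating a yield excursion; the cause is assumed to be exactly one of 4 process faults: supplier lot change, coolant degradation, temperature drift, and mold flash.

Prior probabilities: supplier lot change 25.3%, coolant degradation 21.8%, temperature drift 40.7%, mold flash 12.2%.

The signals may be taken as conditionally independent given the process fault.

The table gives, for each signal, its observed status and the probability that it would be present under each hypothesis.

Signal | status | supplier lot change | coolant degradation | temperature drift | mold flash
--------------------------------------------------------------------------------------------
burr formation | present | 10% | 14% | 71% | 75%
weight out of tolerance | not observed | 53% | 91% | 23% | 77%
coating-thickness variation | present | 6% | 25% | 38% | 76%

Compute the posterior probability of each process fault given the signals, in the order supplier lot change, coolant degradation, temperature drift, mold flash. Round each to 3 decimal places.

0.007, 0.007, 0.829, 0.157

Multiply each prior by the joint likelihood of the signal pattern (using 1 − P(present | H) for each absent signal):
  supplier lot change: 0.253 × 0.10 × (1 − 0.53) × 0.06 = 0.00071346
  coolant degradation: 0.218 × 0.14 × (1 − 0.91) × 0.25 = 0.0006867
  temperature drift: 0.407 × 0.71 × (1 − 0.23) × 0.38 = 0.084553
  mold flash: 0.122 × 0.75 × (1 − 0.77) × 0.76 = 0.015994
Normalizing constant Z = 0.00071346 + 0.0006867 + 0.084553 + 0.015994 = 0.10195.
P(supplier lot change | evidence) = 0.00071346 / 0.10195 ≈ 0.007
P(coolant degradation | evidence) = 0.0006867 / 0.10195 ≈ 0.007
P(temperature drift | evidence) = 0.084553 / 0.10195 ≈ 0.829
P(mold flash | evidence) = 0.015994 / 0.10195 ≈ 0.157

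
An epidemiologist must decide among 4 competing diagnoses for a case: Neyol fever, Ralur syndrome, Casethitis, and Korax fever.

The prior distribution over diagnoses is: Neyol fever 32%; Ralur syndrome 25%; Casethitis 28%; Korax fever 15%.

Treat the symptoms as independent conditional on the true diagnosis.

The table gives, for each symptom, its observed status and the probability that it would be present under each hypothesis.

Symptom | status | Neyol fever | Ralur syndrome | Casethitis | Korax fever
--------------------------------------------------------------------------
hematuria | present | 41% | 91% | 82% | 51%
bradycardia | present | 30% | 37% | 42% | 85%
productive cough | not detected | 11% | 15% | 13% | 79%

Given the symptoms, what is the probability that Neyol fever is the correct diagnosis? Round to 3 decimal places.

For each hypothesis, the unnormalized posterior weight is prior × product of the symptom likelihoods (using 1 − P(present | H) for each absent symptom):
  Neyol fever: 0.32 × 0.41 × 0.30 × (1 − 0.11) = 0.03503
  Ralur syndrome: 0.25 × 0.91 × 0.37 × (1 − 0.15) = 0.071549
  Casethitis: 0.28 × 0.82 × 0.42 × (1 − 0.13) = 0.083896
  Korax fever: 0.15 × 0.51 × 0.85 × (1 − 0.79) = 0.013655
Marginal likelihood of the evidence = 0.20413.
P(Neyol fever | evidence) = 0.03503 / 0.20413 ≈ 0.172.

0.172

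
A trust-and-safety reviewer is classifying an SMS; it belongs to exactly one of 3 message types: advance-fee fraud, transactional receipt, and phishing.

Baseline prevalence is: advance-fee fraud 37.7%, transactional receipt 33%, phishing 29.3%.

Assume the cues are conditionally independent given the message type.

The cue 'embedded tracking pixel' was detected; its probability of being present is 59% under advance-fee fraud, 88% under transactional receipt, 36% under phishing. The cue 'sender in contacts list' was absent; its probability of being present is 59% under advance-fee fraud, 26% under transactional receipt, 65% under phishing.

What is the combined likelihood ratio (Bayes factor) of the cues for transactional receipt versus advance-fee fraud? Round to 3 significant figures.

2.69

Take the product of per-cue likelihoods under each hypothesis (using 1 − P(present | H) for each absent cue), then divide.
  transactional receipt: 0.88 × (1 − 0.26) = 0.6512
  advance-fee fraud: 0.59 × (1 − 0.59) = 0.2419
Bayes factor = 0.6512 / 0.2419 ≈ 2.69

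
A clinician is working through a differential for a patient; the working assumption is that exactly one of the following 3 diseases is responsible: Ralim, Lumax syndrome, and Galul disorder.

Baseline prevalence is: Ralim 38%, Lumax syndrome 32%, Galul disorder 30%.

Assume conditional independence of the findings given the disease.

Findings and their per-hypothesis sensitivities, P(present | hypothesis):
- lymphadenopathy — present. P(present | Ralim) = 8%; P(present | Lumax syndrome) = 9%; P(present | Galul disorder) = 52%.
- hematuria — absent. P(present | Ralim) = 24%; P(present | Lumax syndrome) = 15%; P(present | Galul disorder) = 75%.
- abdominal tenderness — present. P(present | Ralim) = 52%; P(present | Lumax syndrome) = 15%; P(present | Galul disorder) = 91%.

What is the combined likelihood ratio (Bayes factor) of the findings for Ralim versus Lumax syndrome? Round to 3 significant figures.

Take the product of per-finding likelihoods under each hypothesis (using 1 − P(present | H) for each absent finding), then divide.
  Ralim: 0.08 × (1 − 0.24) × 0.52 = 0.031616
  Lumax syndrome: 0.09 × (1 − 0.15) × 0.15 = 0.011475
Bayes factor = 0.031616 / 0.011475 ≈ 2.76

2.76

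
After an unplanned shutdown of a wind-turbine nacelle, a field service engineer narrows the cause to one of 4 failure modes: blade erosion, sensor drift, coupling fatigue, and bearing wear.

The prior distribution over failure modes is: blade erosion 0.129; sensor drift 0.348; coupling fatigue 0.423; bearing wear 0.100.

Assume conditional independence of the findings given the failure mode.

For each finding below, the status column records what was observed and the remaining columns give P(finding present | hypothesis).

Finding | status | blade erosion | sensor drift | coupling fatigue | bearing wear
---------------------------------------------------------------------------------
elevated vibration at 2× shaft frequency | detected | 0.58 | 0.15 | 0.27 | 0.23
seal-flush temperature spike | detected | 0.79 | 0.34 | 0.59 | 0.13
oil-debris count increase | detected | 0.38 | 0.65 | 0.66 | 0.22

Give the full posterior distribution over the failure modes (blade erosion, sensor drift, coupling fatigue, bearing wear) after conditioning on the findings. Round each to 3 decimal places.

0.284, 0.146, 0.562, 0.008

For each hypothesis, the unnormalized posterior weight is prior × product of the finding likelihoods:
  blade erosion: 0.129 × 0.58 × 0.79 × 0.38 = 0.022461
  sensor drift: 0.348 × 0.15 × 0.34 × 0.65 = 0.011536
  coupling fatigue: 0.423 × 0.27 × 0.59 × 0.66 = 0.044473
  bearing wear: 0.100 × 0.23 × 0.13 × 0.22 = 0.0006578
Marginal likelihood of the evidence = 0.079128.
P(blade erosion | evidence) = 0.022461 / 0.079128 ≈ 0.284
P(sensor drift | evidence) = 0.011536 / 0.079128 ≈ 0.146
P(coupling fatigue | evidence) = 0.044473 / 0.079128 ≈ 0.562
P(bearing wear | evidence) = 0.0006578 / 0.079128 ≈ 0.008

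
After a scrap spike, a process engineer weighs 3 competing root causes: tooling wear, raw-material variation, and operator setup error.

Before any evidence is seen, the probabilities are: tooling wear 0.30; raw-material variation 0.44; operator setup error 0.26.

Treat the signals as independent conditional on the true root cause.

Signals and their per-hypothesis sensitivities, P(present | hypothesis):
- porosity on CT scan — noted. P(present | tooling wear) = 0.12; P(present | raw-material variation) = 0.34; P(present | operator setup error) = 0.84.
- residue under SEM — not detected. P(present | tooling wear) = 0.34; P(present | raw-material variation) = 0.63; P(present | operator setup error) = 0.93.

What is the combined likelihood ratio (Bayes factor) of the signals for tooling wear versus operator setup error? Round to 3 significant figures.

The Bayes factor is the ratio of the joint likelihoods of the signal pattern under the two hypotheses (using 1 − P(present | H) for each absent signal).
  tooling wear: 0.12 × (1 − 0.34) = 0.0792
  operator setup error: 0.84 × (1 − 0.93) = 0.0588
Bayes factor = 0.0792 / 0.0588 ≈ 1.35

1.35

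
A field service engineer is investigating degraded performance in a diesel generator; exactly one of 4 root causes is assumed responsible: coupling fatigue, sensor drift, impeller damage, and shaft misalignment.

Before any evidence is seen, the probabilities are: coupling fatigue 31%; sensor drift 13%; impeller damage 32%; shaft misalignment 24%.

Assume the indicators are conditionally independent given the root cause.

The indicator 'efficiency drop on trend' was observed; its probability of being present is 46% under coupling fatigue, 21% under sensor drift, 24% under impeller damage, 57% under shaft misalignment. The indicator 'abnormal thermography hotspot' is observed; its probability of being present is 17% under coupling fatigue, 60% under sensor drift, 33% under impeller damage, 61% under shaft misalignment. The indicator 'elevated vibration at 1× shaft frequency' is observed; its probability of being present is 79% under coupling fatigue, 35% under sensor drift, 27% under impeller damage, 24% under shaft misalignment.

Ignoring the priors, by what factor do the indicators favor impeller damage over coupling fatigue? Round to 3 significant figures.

0.346

Take the product of per-indicator likelihoods under each hypothesis, then divide.
  impeller damage: 0.24 × 0.33 × 0.27 = 0.021384
  coupling fatigue: 0.46 × 0.17 × 0.79 = 0.061778
Bayes factor = 0.021384 / 0.061778 ≈ 0.346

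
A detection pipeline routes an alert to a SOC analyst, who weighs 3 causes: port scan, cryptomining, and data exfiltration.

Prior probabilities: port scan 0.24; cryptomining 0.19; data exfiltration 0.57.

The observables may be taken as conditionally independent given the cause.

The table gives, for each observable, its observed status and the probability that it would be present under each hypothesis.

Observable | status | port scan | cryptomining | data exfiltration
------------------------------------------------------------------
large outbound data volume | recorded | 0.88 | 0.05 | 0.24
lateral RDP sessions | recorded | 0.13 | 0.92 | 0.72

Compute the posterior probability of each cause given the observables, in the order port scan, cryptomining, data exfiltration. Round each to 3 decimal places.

0.204, 0.065, 0.731

Multiply each prior by the joint likelihood of the observable pattern:
  port scan: 0.24 × 0.88 × 0.13 = 0.027456
  cryptomining: 0.19 × 0.05 × 0.92 = 0.00874
  data exfiltration: 0.57 × 0.24 × 0.72 = 0.098496
Marginal likelihood of the evidence = 0.13469.
P(port scan | evidence) = 0.027456 / 0.13469 ≈ 0.204
P(cryptomining | evidence) = 0.00874 / 0.13469 ≈ 0.065
P(data exfiltration | evidence) = 0.098496 / 0.13469 ≈ 0.731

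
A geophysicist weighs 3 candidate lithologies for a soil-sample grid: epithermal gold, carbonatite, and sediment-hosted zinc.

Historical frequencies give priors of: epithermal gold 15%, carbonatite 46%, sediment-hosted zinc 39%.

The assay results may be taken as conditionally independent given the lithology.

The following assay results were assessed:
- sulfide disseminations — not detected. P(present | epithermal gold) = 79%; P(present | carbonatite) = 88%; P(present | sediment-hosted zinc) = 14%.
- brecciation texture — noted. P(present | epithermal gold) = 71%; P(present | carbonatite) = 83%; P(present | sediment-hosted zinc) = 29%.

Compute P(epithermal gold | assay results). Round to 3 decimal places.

0.135

Multiply each prior by the joint likelihood of the assay result pattern (using 1 − P(present | H) for each absent assay result):
  epithermal gold: 0.15 × (1 − 0.79) × 0.71 = 0.022365
  carbonatite: 0.46 × (1 − 0.88) × 0.83 = 0.045816
  sediment-hosted zinc: 0.39 × (1 − 0.14) × 0.29 = 0.097266
Marginal likelihood of the evidence = 0.16545.
P(epithermal gold | evidence) = 0.022365 / 0.16545 ≈ 0.135.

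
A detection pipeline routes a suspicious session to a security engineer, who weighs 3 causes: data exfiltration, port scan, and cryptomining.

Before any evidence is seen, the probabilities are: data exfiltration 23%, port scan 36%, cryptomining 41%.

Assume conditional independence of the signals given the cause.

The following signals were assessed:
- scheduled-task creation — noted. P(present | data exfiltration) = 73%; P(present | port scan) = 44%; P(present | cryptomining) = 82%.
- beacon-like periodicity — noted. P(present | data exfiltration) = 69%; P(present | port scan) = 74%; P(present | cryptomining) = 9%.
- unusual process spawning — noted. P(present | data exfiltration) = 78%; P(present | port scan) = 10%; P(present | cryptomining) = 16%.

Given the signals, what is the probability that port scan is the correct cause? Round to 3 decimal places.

0.110

By Bayes' rule with conditional independence, the unnormalized weight for each hypothesis is prior × ∏ likelihoods:
  data exfiltration: 0.23 × 0.73 × 0.69 × 0.78 = 0.090364
  port scan: 0.36 × 0.44 × 0.74 × 0.10 = 0.011722
  cryptomining: 0.41 × 0.82 × 0.09 × 0.16 = 0.0048413
The unnormalized weights sum to 0.10693.
P(port scan | evidence) = 0.011722 / 0.10693 ≈ 0.110.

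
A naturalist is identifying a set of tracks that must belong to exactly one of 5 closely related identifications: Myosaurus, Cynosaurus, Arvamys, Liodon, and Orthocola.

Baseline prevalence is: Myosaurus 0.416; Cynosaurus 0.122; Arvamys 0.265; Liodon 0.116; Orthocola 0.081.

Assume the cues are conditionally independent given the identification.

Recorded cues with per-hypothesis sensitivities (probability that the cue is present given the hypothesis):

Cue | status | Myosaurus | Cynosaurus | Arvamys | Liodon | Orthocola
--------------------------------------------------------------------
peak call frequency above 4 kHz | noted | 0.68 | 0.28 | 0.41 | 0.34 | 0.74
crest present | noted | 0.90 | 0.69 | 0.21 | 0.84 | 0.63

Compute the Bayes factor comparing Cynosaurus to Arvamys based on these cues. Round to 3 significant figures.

2.24

The Bayes factor is the ratio of the joint likelihoods of the cue pattern under the two hypotheses.
  Cynosaurus: 0.28 × 0.69 = 0.1932
  Arvamys: 0.41 × 0.21 = 0.0861
Bayes factor = 0.1932 / 0.0861 ≈ 2.24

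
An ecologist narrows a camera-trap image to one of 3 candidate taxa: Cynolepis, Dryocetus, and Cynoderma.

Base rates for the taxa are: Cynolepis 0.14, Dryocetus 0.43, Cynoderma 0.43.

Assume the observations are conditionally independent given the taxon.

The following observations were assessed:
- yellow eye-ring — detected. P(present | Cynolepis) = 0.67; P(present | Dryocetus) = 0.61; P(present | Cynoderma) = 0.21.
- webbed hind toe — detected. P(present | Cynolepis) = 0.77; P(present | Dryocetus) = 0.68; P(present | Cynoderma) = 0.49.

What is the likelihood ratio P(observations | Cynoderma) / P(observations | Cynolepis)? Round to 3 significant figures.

The Bayes factor is the ratio of the joint likelihoods of the evidence pattern under the two hypotheses.
  Cynoderma: 0.21 × 0.49 = 0.1029
  Cynolepis: 0.67 × 0.77 = 0.5159
Bayes factor = 0.1029 / 0.5159 ≈ 0.199

0.199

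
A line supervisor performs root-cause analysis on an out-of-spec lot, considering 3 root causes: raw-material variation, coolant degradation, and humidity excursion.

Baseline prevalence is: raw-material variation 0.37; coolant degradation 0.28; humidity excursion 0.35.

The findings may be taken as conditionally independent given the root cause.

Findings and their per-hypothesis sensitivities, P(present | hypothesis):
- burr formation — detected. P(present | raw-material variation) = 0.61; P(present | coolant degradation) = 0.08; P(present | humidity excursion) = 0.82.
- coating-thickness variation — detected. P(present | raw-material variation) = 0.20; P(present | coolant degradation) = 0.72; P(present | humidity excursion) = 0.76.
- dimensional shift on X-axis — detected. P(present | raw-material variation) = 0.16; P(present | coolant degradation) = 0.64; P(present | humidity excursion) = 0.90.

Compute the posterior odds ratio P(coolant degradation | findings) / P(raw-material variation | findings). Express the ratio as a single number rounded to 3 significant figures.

1.43

The normalizing constant cancels in an odds ratio, so compute prior × likelihood for the two hypotheses only:
  coolant degradation: 0.28 × 0.08 × 0.72 × 0.64 = 0.010322
  raw-material variation: 0.37 × 0.61 × 0.20 × 0.16 = 0.0072224
Odds(coolant degradation : raw-material variation) = 0.010322 / 0.0072224 ≈ 1.43.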